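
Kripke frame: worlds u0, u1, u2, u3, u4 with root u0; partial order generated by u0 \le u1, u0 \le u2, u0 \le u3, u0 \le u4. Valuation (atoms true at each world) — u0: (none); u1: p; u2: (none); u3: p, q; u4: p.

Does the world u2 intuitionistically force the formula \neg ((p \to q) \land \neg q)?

No

u2 \nVdash \neg ((p \to q) \land \neg q) since u2 is accessible from u2 and u2 \Vdash (p \to q) \land \neg q.
u2 \Vdash (p \to q) \land \neg q since u2 forces both conjuncts.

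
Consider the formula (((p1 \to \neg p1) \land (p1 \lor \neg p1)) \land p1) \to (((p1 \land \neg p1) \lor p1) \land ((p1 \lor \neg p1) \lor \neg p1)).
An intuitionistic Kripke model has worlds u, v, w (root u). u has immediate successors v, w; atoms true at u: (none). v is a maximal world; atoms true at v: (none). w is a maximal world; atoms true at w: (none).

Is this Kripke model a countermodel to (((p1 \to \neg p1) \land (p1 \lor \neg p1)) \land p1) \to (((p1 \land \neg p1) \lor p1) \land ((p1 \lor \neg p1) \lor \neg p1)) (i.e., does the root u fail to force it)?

No

u \Vdash (((p1 \to \neg p1) \land (p1 \lor \neg p1)) \land p1) \to (((p1 \land \neg p1) \lor p1) \land ((p1 \lor \neg p1) \lor \neg p1)) vacuously: no world accessible from u forces the antecedent ((p1 \to \neg p1) \land (p1 \lor \neg p1)) \land p1.
So the root u forces (((p1 \to \neg p1) \land (p1 \lor \neg p1)) \land p1) \to (((p1 \land \neg p1) \lor p1) \land ((p1 \lor \neg p1) \lor \neg p1)); the model is not a countermodel.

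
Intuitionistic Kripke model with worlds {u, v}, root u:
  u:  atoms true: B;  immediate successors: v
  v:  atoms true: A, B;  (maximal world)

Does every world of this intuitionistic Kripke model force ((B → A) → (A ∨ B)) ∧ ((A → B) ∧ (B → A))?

No

Not every world: u ⊮ ((B → A) → (A ∨ B)) ∧ ((A → B) ∧ (B → A)).
u ⊮ ((B → A) → (A ∨ B)) ∧ ((A → B) ∧ (B → A)) since u fails (A → B) ∧ (B → A).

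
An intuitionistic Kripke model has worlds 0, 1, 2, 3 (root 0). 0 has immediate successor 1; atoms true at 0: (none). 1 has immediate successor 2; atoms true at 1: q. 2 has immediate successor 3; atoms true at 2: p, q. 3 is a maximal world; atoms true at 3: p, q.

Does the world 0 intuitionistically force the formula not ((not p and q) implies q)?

No

0 does not force not ((not p and q) implies q) since 0 is accessible from 0 and 0 forces (not p and q) implies q.
0 forces (not p and q) implies q vacuously: no world accessible from 0 forces the antecedent not p and q.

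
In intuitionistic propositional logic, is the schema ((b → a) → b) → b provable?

This is Peirce's law, which is not intuitionistically valid.
A Kripke countermodel: worlds w0, w1; order generated by w0 ≤ w1; atoms true at each world — w0:{}; w1:{b}.
w0 ⊮ ((b → a) → b) → b: already at w0 itself, w0 ⊩ (b → a) → b but w0 ⊮ b.
w0 lacks atom b, so w0 ⊮ b.
So the root w0 does not force the formula.

No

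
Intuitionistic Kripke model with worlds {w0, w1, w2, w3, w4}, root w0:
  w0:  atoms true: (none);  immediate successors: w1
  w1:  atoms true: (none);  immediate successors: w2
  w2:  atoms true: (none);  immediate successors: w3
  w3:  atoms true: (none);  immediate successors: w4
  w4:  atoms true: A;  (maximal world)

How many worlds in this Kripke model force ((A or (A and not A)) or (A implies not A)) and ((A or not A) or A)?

w0: does not force it — w0 does not force ((A or (A and not A)) or (A implies not A)) and ((A or not A) or A) since w0 fails (A or (A and not A)) or (A implies not A).
w1: does not force it.
w2: does not force it.
w3: does not force it.
w4: forces it.
Worlds forcing the formula: {w4}.

1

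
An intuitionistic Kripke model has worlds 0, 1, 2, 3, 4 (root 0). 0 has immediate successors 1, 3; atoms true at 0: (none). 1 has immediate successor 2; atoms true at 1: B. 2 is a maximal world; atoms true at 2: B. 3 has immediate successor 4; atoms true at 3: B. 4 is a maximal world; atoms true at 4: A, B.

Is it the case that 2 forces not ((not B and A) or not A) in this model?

No

2 does not force not ((not B and A) or not A) since 2 is accessible from 2 and 2 forces (not B and A) or not A.
2 forces (not B and A) or not A via the disjunct not A.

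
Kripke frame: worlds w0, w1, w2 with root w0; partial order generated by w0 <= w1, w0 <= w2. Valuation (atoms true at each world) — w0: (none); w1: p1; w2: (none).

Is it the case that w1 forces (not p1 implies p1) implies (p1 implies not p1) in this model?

No

w1 does not force (not p1 implies p1) implies (p1 implies not p1): already at w1 itself, w1 forces not p1 implies p1 but w1 does not force p1 implies not p1.
w1 does not force p1 implies not p1: already at w1 itself, w1 forces p1 but w1 does not force not p1.
w1 does not force not p1 since w1 is accessible from w1 and w1 forces p1.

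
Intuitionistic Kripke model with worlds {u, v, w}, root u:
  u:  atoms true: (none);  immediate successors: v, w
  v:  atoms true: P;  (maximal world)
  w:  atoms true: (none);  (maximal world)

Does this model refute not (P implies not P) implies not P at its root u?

Yes

u does not force not (P implies not P) implies not P: at the accessible world v, v forces not (P implies not P) but v does not force not P.
v does not force not P since v is accessible from v and v forces P.
So the root u does not force not (P implies not P) implies not P; the model is a countermodel.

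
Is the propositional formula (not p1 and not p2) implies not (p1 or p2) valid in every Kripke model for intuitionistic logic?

Yes

This is a constructively valid De Morgan direction (conjunction of negations to negated disjunction), which is intuitionistically derivable.
If both not p1 and not p2 hold at a world, no accessible world forces p1 or forces p2, so none forces p1 or p2.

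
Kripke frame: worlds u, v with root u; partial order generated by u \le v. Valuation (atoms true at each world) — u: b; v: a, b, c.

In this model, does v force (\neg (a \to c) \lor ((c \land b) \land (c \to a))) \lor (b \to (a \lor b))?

Yes

v \Vdash (\neg (a \to c) \lor ((c \land b) \land (c \to a))) \lor (b \to (a \lor b)) via the disjunct \neg (a \to c) \lor ((c \land b) \land (c \to a)).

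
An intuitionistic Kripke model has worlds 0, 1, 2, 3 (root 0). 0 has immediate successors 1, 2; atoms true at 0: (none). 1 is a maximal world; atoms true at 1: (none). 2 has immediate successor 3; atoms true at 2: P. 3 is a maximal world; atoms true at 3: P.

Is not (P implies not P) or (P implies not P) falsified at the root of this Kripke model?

Yes

0 does not force not (P implies not P) or (P implies not P): neither disjunct is forced at 0.
0 does not force not (P implies not P) since 1 is accessible from 0 and 1 forces P implies not P.
1 forces P implies not P vacuously: no world accessible from 1 forces the antecedent P.
So the root 0 does not force not (P implies not P) or (P implies not P); the model is a countermodel.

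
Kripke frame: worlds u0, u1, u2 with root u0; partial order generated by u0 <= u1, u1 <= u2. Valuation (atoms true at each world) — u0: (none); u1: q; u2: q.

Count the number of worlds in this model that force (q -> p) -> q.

u0: forces it.
u1: forces it.
u2: forces it.
Worlds forcing the formula: {u0, u1, u2}.

3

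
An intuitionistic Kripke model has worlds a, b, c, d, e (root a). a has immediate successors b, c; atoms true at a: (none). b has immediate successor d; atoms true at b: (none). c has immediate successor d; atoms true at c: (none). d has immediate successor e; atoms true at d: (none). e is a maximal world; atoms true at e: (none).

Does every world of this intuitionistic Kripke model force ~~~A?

Yes

a ||- ~~~A: no world accessible from a forces ~~A.
Since the root a forces ~~~A and forcing is persistent (monotone upward), every world forces it.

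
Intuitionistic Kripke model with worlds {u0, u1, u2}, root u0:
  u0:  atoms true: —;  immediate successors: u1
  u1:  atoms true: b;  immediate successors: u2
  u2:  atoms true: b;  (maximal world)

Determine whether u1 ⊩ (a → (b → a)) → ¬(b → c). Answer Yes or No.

Yes

u1 ⊩ (a → (b → a)) → ¬(b → c): every world accessible from u1 that forces a → (b → a) (namely u1, u2) also forces ¬(b → c).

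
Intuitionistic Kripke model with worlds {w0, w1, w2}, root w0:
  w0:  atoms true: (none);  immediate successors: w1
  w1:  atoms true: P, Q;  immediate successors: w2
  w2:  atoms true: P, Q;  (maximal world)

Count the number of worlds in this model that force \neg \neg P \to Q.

w0: does not force it — w0 \nVdash \neg \neg P \to Q: already at w0 itself, w0 \Vdash \neg \neg P but w0 \nVdash Q.
w1: forces it.
w2: forces it.
Worlds forcing the formula: {w1, w2}.

2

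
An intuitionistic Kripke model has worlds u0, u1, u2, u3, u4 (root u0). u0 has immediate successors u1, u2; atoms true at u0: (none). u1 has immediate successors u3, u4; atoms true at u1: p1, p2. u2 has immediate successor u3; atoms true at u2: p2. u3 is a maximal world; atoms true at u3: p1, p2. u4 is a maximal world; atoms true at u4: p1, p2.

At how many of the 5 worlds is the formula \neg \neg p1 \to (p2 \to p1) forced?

u0: does not force it — u0 \nVdash \neg \neg p1 \to (p2 \to p1): already at u0 itself, u0 \Vdash \neg \neg p1 but u0 \nVdash p2 \to p1.
u1: forces it.
u2: does not force it — u2 \nVdash \neg \neg p1 \to (p2 \to p1): already at u2 itself, u2 \Vdash \neg \neg p1 but u2 \nVdash p2 \to p1.
u3: forces it.
u4: forces it.
Worlds forcing the formula: {u1, u3, u4}.

3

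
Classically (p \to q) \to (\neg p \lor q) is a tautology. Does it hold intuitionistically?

This is the material-implication-as-disjunction principle, which is not intuitionistically valid.
A Kripke countermodel: worlds u0, u1; order generated by u0 \le u1; atoms true at each world — u0:{}; u1:{p,q}.
u0 \nVdash (p \to q) \to (\neg p \lor q): already at u0 itself, u0 \Vdash p \to q but u0 \nVdash \neg p \lor q.
u0 \nVdash \neg p \lor q: neither disjunct is forced at u0.
u0 \nVdash \neg p since u1 is accessible from u0 and u1 \Vdash p.
So the root u0 does not force the formula.

No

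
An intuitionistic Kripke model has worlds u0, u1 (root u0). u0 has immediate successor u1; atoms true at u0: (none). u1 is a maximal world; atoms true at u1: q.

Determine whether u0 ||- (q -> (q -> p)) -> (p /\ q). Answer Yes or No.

u0 ||- (q -> (q -> p)) -> (p /\ q) vacuously: no world accessible from u0 forces the antecedent q -> (q -> p).

Yes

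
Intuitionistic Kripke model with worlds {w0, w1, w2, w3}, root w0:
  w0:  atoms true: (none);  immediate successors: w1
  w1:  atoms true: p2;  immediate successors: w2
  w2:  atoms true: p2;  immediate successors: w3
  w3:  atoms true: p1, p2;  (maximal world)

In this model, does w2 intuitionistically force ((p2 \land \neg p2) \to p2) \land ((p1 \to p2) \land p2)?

w2 \Vdash ((p2 \land \neg p2) \to p2) \land ((p1 \to p2) \land p2) since w2 forces both conjuncts.

Yes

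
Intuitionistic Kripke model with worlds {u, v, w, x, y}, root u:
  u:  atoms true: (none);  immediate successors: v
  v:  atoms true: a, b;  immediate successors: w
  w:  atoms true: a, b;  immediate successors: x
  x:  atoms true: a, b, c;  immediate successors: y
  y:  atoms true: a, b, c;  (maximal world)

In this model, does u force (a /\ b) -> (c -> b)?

Yes

u ||- (a /\ b) -> (c -> b): every world accessible from u that forces a /\ b (namely v, w, x, y) also forces c -> b.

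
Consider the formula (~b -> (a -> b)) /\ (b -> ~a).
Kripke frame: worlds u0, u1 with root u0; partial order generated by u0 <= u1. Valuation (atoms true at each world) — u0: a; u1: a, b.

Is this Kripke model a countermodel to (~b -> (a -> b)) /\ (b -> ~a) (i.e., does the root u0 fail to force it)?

u0 ||-/- (~b -> (a -> b)) /\ (b -> ~a) since u0 fails b -> ~a.
So the root u0 does not force (~b -> (a -> b)) /\ (b -> ~a); the model is a countermodel.

Yes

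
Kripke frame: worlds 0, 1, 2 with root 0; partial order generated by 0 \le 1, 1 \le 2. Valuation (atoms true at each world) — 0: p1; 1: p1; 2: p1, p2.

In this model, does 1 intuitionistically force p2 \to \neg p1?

No

1 \nVdash p2 \to \neg p1: at the accessible world 2, 2 \Vdash p2 but 2 \nVdash \neg p1.
2 \nVdash \neg p1 since 2 is accessible from 2 and 2 \Vdash p1.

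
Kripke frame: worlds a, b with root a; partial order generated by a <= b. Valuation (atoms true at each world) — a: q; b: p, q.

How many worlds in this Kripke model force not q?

0

a: does not force it — a does not force not q since a is accessible from a and a forces q.
b: does not force it — b does not force not q since b is accessible from b and b forces q.
Worlds forcing the formula: { }.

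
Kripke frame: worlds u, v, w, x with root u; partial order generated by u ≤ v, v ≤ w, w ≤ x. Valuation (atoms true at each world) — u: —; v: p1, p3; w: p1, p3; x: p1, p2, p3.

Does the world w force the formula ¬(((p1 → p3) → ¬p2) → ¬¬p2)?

w ⊮ ¬(((p1 → p3) → ¬p2) → ¬¬p2) since w is accessible from w and w ⊩ ((p1 → p3) → ¬p2) → ¬¬p2.
w ⊩ ((p1 → p3) → ¬p2) → ¬¬p2 vacuously: no world accessible from w forces the antecedent (p1 → p3) → ¬p2.

No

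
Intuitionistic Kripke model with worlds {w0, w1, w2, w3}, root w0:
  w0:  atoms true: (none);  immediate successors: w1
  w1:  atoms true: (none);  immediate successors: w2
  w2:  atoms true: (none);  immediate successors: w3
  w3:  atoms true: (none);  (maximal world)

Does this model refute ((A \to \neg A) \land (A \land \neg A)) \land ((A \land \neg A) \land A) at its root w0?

Yes

w0 \nVdash ((A \to \neg A) \land (A \land \neg A)) \land ((A \land \neg A) \land A) since w0 fails (A \to \neg A) \land (A \land \neg A).
So the root w0 does not force ((A \to \neg A) \land (A \land \neg A)) \land ((A \land \neg A) \land A); the model is a countermodel.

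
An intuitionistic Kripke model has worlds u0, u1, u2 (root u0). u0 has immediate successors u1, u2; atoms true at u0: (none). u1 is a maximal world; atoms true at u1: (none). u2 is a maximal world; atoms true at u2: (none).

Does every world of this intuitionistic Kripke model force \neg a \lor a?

Yes

u0 \Vdash \neg a \lor a via the disjunct \neg a.
Since the root u0 forces \neg a \lor a and forcing is persistent (monotone upward), every world forces it.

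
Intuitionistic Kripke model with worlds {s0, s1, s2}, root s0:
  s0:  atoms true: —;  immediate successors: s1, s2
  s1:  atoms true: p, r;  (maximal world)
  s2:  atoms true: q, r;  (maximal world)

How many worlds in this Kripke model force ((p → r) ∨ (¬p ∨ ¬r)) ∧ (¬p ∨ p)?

s0: does not force it — s0 ⊮ ((p → r) ∨ (¬p ∨ ¬r)) ∧ (¬p ∨ p) since s0 fails ¬p ∨ p.
s1: forces it.
s2: forces it.
Worlds forcing the formula: {s1, s2}.

2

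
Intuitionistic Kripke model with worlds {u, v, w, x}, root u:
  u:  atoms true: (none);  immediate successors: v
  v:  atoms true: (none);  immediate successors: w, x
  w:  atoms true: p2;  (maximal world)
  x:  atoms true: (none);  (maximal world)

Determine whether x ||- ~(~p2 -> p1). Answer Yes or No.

x ||- ~(~p2 -> p1): no world accessible from x forces ~p2 -> p1.

Yes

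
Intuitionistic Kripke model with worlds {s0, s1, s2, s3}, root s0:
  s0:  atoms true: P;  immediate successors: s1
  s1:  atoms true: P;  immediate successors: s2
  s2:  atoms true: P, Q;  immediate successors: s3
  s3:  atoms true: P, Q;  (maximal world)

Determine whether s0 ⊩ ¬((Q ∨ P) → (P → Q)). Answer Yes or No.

s0 ⊮ ¬((Q ∨ P) → (P → Q)) since s2 is accessible from s0 and s2 ⊩ (Q ∨ P) → (P → Q).
s2 ⊩ (Q ∨ P) → (P → Q): every world accessible from s2 that forces Q ∨ P (namely s2, s3) also forces P → Q.

No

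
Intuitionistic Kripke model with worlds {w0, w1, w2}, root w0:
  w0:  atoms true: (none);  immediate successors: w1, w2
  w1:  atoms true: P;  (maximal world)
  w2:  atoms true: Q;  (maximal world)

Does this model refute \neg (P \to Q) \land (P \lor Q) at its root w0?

Yes

w0 \nVdash \neg (P \to Q) \land (P \lor Q) since w0 fails \neg (P \to Q).
So the root w0 does not force \neg (P \to Q) \land (P \lor Q); the model is a countermodel.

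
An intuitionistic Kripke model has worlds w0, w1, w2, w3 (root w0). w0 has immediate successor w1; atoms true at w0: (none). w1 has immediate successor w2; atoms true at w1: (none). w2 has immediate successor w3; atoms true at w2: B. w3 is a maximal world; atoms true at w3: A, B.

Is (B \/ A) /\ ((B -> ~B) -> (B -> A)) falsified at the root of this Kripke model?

Yes

w0 ||-/- (B \/ A) /\ ((B -> ~B) -> (B -> A)) since w0 fails B \/ A.
So the root w0 does not force (B \/ A) /\ ((B -> ~B) -> (B -> A)); the model is a countermodel.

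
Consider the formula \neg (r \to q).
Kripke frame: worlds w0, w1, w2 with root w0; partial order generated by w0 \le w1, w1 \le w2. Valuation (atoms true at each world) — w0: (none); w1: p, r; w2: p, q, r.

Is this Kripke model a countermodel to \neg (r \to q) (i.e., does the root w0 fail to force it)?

Yes

w0 \nVdash \neg (r \to q) since w2 is accessible from w0 and w2 \Vdash r \to q.
w2 \Vdash r \to q: every world accessible from w2 that forces r (namely w2) also forces q.
So the root w0 does not force \neg (r \to q); the model is a countermodel.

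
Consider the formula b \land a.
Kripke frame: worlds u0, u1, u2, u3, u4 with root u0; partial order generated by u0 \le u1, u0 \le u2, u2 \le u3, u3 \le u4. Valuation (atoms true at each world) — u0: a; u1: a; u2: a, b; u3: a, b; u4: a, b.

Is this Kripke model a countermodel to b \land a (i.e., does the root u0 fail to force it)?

Yes

u0 \nVdash b \land a since u0 fails b.
So the root u0 does not force b \land a; the model is a countermodel.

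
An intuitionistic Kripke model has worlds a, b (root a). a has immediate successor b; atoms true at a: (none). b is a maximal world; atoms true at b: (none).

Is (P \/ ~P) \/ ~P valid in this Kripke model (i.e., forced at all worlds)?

a ||- (P \/ ~P) \/ ~P via the disjunct P \/ ~P.
Since the root a forces (P \/ ~P) \/ ~P and forcing is persistent (monotone upward), every world forces it.

Yes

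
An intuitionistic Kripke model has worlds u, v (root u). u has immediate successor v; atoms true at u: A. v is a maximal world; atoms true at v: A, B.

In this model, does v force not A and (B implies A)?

v does not force not A and (B implies A) since v fails not A.

No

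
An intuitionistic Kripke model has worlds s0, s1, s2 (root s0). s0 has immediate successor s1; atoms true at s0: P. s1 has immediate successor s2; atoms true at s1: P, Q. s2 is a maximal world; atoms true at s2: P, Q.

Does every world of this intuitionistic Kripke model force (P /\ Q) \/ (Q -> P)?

s0 ||- (P /\ Q) \/ (Q -> P) via the disjunct Q -> P.
Since the root s0 forces (P /\ Q) \/ (Q -> P) and forcing is persistent (monotone upward), every world forces it.

Yes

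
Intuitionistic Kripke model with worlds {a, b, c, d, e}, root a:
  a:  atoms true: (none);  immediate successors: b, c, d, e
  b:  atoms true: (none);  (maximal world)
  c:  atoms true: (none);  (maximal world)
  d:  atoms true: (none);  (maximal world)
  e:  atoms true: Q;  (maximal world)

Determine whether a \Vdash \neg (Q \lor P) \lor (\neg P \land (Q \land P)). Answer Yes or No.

No

a \nVdash \neg (Q \lor P) \lor (\neg P \land (Q \land P)): neither disjunct is forced at a.
a \nVdash \neg (Q \lor P) since e is accessible from a and e \Vdash Q \lor P.
e \Vdash Q \lor P via the disjunct Q.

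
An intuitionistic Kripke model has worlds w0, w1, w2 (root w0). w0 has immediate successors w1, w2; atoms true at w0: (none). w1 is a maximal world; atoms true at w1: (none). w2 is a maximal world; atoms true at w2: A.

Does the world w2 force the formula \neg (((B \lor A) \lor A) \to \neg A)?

w2 \Vdash \neg (((B \lor A) \lor A) \to \neg A): no world accessible from w2 forces ((B \lor A) \lor A) \to \neg A.

Yes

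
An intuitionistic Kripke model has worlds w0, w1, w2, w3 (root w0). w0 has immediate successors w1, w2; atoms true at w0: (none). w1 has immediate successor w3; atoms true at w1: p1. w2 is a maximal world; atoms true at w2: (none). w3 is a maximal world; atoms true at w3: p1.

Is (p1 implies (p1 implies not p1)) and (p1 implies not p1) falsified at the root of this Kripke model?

w0 does not force (p1 implies (p1 implies not p1)) and (p1 implies not p1) since w0 fails p1 implies (p1 implies not p1).
So the root w0 does not force (p1 implies (p1 implies not p1)) and (p1 implies not p1); the model is a countermodel.

Yes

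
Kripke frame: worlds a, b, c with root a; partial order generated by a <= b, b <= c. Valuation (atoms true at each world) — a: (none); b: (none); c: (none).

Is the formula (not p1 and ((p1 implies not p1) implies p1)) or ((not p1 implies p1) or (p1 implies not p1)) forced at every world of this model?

a forces (not p1 and ((p1 implies not p1) implies p1)) or ((not p1 implies p1) or (p1 implies not p1)) via the disjunct (not p1 implies p1) or (p1 implies not p1).
Since the root a forces (not p1 and ((p1 implies not p1) implies p1)) or ((not p1 implies p1) or (p1 implies not p1)) and forcing is persistent (monotone upward), every world forces it.

Yes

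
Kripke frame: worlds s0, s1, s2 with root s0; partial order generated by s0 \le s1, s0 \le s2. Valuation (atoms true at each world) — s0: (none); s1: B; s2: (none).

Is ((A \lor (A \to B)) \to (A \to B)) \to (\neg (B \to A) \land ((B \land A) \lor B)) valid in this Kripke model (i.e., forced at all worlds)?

Not every world: s0 \nVdash ((A \lor (A \to B)) \to (A \to B)) \to (\neg (B \to A) \land ((B \land A) \lor B)).
s0 \nVdash ((A \lor (A \to B)) \to (A \to B)) \to (\neg (B \to A) \land ((B \land A) \lor B)): already at s0 itself, s0 \Vdash (A \lor (A \to B)) \to (A \to B) but s0 \nVdash \neg (B \to A) \land ((B \land A) \lor B).
s0 \nVdash \neg (B \to A) \land ((B \land A) \lor B) since s0 fails \neg (B \to A).

No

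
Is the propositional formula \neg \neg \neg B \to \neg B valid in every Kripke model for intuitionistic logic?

Yes

This is triple-negation reduction, which is intuitionistically derivable.
Assume \neg \neg \neg B and suppose B. Then \neg \neg B (double-negation introduction), contradicting \neg \neg \neg B. So \neg B.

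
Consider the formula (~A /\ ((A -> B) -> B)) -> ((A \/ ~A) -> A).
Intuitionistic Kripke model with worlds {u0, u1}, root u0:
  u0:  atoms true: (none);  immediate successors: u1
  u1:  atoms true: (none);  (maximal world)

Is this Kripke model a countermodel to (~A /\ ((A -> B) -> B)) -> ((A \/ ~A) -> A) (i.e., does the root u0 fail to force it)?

u0 ||- (~A /\ ((A -> B) -> B)) -> ((A \/ ~A) -> A) vacuously: no world accessible from u0 forces the antecedent ~A /\ ((A -> B) -> B).
So the root u0 forces (~A /\ ((A -> B) -> B)) -> ((A \/ ~A) -> A); the model is not a countermodel.

No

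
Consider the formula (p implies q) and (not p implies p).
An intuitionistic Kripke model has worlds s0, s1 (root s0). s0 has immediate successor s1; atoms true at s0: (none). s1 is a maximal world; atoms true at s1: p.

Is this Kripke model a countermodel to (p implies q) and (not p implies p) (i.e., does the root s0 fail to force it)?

Yes

s0 does not force (p implies q) and (not p implies p) since s0 fails p implies q.
So the root s0 does not force (p implies q) and (not p implies p); the model is a countermodel.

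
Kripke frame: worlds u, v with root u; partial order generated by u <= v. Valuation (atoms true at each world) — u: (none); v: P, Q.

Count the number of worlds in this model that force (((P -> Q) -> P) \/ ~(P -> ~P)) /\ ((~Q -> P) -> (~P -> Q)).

2

u: forces it.
v: forces it.
Worlds forcing the formula: {u, v}.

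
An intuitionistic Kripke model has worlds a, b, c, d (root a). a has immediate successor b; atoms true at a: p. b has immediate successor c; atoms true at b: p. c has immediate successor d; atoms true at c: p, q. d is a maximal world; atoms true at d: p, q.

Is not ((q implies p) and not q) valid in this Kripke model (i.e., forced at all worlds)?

a forces not ((q implies p) and not q): no world accessible from a forces (q implies p) and not q.
Since the root a forces not ((q implies p) and not q) and forcing is persistent (monotone upward), every world forces it.

Yes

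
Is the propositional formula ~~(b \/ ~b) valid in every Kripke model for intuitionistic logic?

This is the double negation of excluded middle, which is intuitionistically derivable.
Assuming ~(b \/ ~b): from b we'd get b \/ ~b, so ~b; but then b \/ ~b again — contradiction. Hence ~~(b \/ ~b).

Yes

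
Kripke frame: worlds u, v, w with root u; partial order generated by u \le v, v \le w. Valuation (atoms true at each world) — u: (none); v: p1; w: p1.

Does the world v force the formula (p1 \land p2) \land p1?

v \nVdash (p1 \land p2) \land p1 since v fails p1 \land p2.

No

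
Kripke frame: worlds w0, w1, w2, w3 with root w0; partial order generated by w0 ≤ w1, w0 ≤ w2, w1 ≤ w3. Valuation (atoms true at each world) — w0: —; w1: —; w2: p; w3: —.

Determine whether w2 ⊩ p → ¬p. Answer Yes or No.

No

w2 ⊮ p → ¬p: already at w2 itself, w2 ⊩ p but w2 ⊮ ¬p.
w2 ⊮ ¬p since w2 is accessible from w2 and w2 ⊩ p.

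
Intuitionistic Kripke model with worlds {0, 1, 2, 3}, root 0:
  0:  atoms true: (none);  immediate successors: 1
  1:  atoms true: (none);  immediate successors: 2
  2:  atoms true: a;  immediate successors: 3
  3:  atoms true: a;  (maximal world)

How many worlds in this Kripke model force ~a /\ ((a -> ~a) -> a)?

0

0: does not force it — 0 ||-/- ~a /\ ((a -> ~a) -> a) since 0 fails ~a.
1: does not force it — 1 ||-/- ~a /\ ((a -> ~a) -> a) since 1 fails ~a.
2: does not force it.
3: does not force it.
Worlds forcing the formula: { }.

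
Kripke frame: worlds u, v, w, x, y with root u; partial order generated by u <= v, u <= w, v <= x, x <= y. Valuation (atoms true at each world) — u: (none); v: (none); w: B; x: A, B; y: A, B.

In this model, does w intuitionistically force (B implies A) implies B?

Yes

w forces (B implies A) implies B vacuously: no world accessible from w forces the antecedent B implies A.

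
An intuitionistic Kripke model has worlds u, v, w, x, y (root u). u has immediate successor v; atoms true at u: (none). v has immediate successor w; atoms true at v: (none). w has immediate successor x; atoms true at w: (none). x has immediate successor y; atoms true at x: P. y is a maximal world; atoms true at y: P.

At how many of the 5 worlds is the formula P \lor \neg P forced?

u: does not force it — u \nVdash P \lor \neg P: neither disjunct is forced at u.
v: does not force it — v \nVdash P \lor \neg P: neither disjunct is forced at v.
w: does not force it.
x: forces it.
y: forces it.
Worlds forcing the formula: {x, y}.

2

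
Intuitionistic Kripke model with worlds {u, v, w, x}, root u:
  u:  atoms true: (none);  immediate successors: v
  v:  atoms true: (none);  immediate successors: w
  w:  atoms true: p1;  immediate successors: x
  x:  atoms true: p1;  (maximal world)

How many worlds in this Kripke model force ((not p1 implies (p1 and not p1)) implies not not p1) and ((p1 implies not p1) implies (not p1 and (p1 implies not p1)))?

u: forces it.
v: forces it.
w: forces it.
x: forces it.
Worlds forcing the formula: {u, v, w, x}.

4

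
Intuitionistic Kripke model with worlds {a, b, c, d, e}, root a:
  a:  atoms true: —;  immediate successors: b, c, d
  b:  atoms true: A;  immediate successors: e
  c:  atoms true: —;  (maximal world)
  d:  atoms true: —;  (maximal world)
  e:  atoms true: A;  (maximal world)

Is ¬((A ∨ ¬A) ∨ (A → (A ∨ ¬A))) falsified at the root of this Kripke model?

a ⊮ ¬((A ∨ ¬A) ∨ (A → (A ∨ ¬A))) since a is accessible from a and a ⊩ (A ∨ ¬A) ∨ (A → (A ∨ ¬A)).
a ⊩ (A ∨ ¬A) ∨ (A → (A ∨ ¬A)) via the disjunct A → (A ∨ ¬A).
So the root a does not force ¬((A ∨ ¬A) ∨ (A → (A ∨ ¬A))); the model is a countermodel.

Yes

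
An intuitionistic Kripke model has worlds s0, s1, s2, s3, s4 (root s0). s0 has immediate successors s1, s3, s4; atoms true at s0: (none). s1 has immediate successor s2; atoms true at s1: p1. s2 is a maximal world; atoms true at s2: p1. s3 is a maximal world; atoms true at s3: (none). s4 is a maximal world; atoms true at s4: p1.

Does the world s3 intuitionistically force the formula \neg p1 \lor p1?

Yes

s3 \Vdash \neg p1 \lor p1 via the disjunct \neg p1.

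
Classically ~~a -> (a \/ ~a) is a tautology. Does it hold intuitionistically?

No

This is a variant of double-negation elimination (deriving excluded middle from double negation), which is not intuitionistically valid.
A Kripke countermodel: worlds u0, u1; order generated by u0 <= u1; atoms true at each world — u0:{}; u1:{a}.
u0 ||-/- ~~a -> (a \/ ~a): already at u0 itself, u0 ||- ~~a but u0 ||-/- a \/ ~a.
u0 ||-/- a \/ ~a: neither disjunct is forced at u0.
u0 lacks atom a, so u0 ||-/- a.
So the root u0 does not force the formula.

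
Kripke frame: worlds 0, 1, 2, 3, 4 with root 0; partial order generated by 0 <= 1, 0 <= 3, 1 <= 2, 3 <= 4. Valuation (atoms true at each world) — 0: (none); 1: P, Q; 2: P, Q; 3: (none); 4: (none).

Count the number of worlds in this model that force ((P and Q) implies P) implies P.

0: does not force it — 0 does not force ((P and Q) implies P) implies P: already at 0 itself, 0 forces (P and Q) implies P but 0 does not force P.
1: forces it.
2: forces it.
3: does not force it — 3 does not force ((P and Q) implies P) implies P: already at 3 itself, 3 forces (P and Q) implies P but 3 does not force P.
4: does not force it — 4 does not force ((P and Q) implies P) implies P: already at 4 itself, 4 forces (P and Q) implies P but 4 does not force P.
Worlds forcing the formula: {1, 2}.

2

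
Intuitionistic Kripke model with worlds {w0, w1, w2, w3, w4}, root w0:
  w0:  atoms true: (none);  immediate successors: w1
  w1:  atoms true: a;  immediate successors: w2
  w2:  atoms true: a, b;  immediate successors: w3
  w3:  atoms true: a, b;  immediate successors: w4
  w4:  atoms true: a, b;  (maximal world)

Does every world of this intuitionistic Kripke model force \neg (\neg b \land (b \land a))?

Yes

w0 \Vdash \neg (\neg b \land (b \land a)): no world accessible from w0 forces \neg b \land (b \land a).
Since the root w0 forces \neg (\neg b \land (b \land a)) and forcing is persistent (monotone upward), every world forces it.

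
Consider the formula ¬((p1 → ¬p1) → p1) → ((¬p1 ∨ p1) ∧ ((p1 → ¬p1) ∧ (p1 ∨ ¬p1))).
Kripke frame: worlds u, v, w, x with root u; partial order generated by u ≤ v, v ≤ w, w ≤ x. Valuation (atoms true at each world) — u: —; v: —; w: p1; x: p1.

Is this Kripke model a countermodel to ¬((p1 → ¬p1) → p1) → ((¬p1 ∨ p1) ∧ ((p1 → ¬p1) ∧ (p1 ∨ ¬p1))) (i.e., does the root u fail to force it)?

u ⊩ ¬((p1 → ¬p1) → p1) → ((¬p1 ∨ p1) ∧ ((p1 → ¬p1) ∧ (p1 ∨ ¬p1))) vacuously: no world accessible from u forces the antecedent ¬((p1 → ¬p1) → p1).
So the root u forces ¬((p1 → ¬p1) → p1) → ((¬p1 ∨ p1) ∧ ((p1 → ¬p1) ∧ (p1 ∨ ¬p1))); the model is not a countermodel.

No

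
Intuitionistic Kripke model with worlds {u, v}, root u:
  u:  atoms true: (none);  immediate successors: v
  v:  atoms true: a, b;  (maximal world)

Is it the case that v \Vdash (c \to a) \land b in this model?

v \Vdash (c \to a) \land b since v forces both conjuncts.

Yes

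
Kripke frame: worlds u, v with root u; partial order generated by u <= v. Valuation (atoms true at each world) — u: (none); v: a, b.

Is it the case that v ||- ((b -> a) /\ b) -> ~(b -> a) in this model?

v ||-/- ((b -> a) /\ b) -> ~(b -> a): already at v itself, v ||- (b -> a) /\ b but v ||-/- ~(b -> a).
v ||-/- ~(b -> a) since v is accessible from v and v ||- b -> a.
v ||- b -> a: every world accessible from v that forces b (namely v) also forces a.

No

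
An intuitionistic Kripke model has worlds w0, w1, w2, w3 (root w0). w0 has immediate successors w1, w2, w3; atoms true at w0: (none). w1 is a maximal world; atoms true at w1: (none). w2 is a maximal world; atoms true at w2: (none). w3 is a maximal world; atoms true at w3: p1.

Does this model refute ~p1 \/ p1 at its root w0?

w0 ||-/- ~p1 \/ p1: neither disjunct is forced at w0.
w0 ||-/- ~p1 since w3 is accessible from w0 and w3 ||- p1.
So the root w0 does not force ~p1 \/ p1; the model is a countermodel.

Yes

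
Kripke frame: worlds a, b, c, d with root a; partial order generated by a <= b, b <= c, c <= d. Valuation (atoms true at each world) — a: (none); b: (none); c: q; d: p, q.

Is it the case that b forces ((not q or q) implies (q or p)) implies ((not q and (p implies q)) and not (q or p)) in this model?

b does not force ((not q or q) implies (q or p)) implies ((not q and (p implies q)) and not (q or p)): already at b itself, b forces (not q or q) implies (q or p) but b does not force (not q and (p implies q)) and not (q or p).
b does not force (not q and (p implies q)) and not (q or p) since b fails not q and (p implies q).

No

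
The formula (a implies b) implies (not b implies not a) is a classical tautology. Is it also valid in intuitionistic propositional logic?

Yes

This is the forward direction of contraposition, which is intuitionistically derivable.
Assume a implies b and not b. If a held then b would follow, contradicting not b; so not a.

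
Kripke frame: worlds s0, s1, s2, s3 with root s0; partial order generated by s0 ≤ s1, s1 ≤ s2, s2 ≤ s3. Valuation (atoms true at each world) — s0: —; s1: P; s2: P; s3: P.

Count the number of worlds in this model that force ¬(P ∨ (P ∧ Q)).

0

s0: does not force it — s0 ⊮ ¬(P ∨ (P ∧ Q)) since s1 is accessible from s0 and s1 ⊩ P ∨ (P ∧ Q).
s1: does not force it.
s2: does not force it.
s3: does not force it.
Worlds forcing the formula: { }.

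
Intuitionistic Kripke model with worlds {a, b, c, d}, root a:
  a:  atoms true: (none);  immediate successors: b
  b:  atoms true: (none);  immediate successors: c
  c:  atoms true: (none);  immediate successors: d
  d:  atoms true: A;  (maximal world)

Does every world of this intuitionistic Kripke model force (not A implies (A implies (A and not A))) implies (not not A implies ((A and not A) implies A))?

a forces (not A implies (A implies (A and not A))) implies (not not A implies ((A and not A) implies A)): every world accessible from a that forces not A implies (A implies (A and not A)) (namely a, b, c, d) also forces not not A implies ((A and not A) implies A).
Since the root a forces (not A implies (A implies (A and not A))) implies (not not A implies ((A and not A) implies A)) and forcing is persistent (monotone upward), every world forces it.

Yes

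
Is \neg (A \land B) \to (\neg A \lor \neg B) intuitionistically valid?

This is the constructively invalid direction of De Morgan's law for conjunction, which is not intuitionistically valid.
A Kripke countermodel: worlds w0, w1, w2; order generated by w0 \le w1, w0 \le w2; atoms true at each world — w0:{}; w1:{A}; w2:{B}.
w0 \nVdash \neg (A \land B) \to (\neg A \lor \neg B): already at w0 itself, w0 \Vdash \neg (A \land B) but w0 \nVdash \neg A \lor \neg B.
w0 \nVdash \neg A \lor \neg B: neither disjunct is forced at w0.
w0 \nVdash \neg A since w1 is accessible from w0 and w1 \Vdash A.
So the root w0 does not force the formula.

No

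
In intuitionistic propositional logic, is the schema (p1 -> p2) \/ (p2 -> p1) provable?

This is the Gödel–Dummett linearity axiom, which is not intuitionistically valid.
A Kripke countermodel: worlds a, b, c; order generated by a <= b, a <= c; atoms true at each world — a:{}; b:{p1}; c:{p2}.
a ||-/- (p1 -> p2) \/ (p2 -> p1): neither disjunct is forced at a.
a ||-/- p1 -> p2: at the accessible world b, b ||- p1 but b ||-/- p2.
b lacks atom p2, so b ||-/- p2.
So the root a does not force the formula.

No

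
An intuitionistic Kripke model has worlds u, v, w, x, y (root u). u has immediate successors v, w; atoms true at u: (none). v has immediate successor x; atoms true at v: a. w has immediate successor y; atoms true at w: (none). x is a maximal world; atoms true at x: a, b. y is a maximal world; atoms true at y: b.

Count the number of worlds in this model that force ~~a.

u: does not force it — u ||-/- ~~a since w is accessible from u and w ||- ~a.
v: forces it.
w: does not force it — w ||-/- ~~a since w is accessible from w and w ||- ~a.
x: forces it.
y: does not force it — y ||-/- ~~a since y is accessible from y and y ||- ~a.
Worlds forcing the formula: {v, x}.

2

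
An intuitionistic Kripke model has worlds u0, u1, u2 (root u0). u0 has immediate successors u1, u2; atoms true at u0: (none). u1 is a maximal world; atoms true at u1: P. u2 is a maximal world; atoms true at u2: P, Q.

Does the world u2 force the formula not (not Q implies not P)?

No

u2 does not force not (not Q implies not P) since u2 is accessible from u2 and u2 forces not Q implies not P.
u2 forces not Q implies not P vacuously: no world accessible from u2 forces the antecedent not Q.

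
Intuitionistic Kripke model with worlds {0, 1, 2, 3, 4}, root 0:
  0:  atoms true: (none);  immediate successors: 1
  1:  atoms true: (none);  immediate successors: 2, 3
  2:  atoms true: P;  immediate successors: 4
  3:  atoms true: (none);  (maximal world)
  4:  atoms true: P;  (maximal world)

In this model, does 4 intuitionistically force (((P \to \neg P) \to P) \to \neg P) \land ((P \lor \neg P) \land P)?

4 \nVdash (((P \to \neg P) \to P) \to \neg P) \land ((P \lor \neg P) \land P) since 4 fails ((P \to \neg P) \to P) \to \neg P.

No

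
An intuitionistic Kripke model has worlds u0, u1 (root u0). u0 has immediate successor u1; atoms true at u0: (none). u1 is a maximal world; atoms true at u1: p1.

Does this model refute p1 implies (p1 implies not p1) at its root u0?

u0 does not force p1 implies (p1 implies not p1): at the accessible world u1, u1 forces p1 but u1 does not force p1 implies not p1.
u1 does not force p1 implies not p1: already at u1 itself, u1 forces p1 but u1 does not force not p1.
u1 does not force not p1 since u1 is accessible from u1 and u1 forces p1.
So the root u0 does not force p1 implies (p1 implies not p1); the model is a countermodel.

Yes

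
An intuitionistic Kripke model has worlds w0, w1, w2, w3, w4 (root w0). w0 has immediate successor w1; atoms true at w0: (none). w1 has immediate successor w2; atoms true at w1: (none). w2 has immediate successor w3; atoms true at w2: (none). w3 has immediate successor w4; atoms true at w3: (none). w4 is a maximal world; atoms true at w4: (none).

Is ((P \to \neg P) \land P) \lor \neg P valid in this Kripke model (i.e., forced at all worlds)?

Yes

w0 \Vdash ((P \to \neg P) \land P) \lor \neg P via the disjunct \neg P.
Since the root w0 forces ((P \to \neg P) \land P) \lor \neg P and forcing is persistent (monotone upward), every world forces it.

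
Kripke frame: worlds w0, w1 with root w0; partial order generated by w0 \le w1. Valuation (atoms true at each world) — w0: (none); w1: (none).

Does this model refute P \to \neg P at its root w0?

No

w0 \Vdash P \to \neg P vacuously: no world accessible from w0 forces the antecedent P.
So the root w0 forces P \to \neg P; the model is not a countermodel.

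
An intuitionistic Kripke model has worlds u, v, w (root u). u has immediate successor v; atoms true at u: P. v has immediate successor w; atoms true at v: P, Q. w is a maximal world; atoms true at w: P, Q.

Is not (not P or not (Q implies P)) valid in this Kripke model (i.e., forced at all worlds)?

Yes

u forces not (not P or not (Q implies P)): no world accessible from u forces not P or not (Q implies P).
Since the root u forces not (not P or not (Q implies P)) and forcing is persistent (monotone upward), every world forces it.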